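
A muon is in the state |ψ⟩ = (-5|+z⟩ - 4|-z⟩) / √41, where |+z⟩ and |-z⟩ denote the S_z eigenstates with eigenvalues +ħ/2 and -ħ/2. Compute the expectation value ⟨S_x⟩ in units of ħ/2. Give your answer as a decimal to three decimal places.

0.976

⟨σ_x⟩ = 2 Re(a* b)/(|a|²+|b|²) with a = -5, b = -4.
a* b = 20, so ⟨σ_x⟩ = 40/41.
⟨S_x⟩ = (ħ/2)·⟨σ_x⟩.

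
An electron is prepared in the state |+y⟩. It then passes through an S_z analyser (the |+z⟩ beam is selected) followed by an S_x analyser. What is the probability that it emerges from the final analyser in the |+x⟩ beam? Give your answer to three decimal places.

First analyser (S_z): from |+y⟩, P(|+z⟩) = 1/2.
After stage 1 the state is |+z⟩; P(|+x⟩) = |⟨+x|+z⟩|² = 1/2.
Joint probability = 1/2 × 1/2 = 0.250.

0.250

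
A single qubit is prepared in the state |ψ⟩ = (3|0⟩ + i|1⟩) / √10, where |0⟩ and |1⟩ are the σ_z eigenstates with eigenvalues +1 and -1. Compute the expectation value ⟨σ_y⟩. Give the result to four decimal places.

⟨σ_y⟩ = 2 Im(a* b)/(|a|²+|b|²) with a = 3, b = i.
a* b = 3i, so ⟨σ_y⟩ = 6/10.

0.6000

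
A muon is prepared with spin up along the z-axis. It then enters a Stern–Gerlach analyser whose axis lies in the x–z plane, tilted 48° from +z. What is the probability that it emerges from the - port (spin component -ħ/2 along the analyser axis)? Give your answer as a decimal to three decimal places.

For spin-½, the probability of finding spin-up along an axis at angle θ to the initial spin direction is cos²(θ/2); spin-down is sin²(θ/2).
θ = 48°, so P = sin²(24°) ≈ 0.165.

0.165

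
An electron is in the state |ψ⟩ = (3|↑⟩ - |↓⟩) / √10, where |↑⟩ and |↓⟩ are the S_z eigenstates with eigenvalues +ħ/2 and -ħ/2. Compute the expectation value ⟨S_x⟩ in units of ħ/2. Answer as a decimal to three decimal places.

-0.600

⟨σ_x⟩ = 2 Re(a* b)/(|a|²+|b|²) with a = 3, b = -1.
a* b = -3, so ⟨σ_x⟩ = -6/10.
⟨S_x⟩ = (ħ/2)·⟨σ_x⟩.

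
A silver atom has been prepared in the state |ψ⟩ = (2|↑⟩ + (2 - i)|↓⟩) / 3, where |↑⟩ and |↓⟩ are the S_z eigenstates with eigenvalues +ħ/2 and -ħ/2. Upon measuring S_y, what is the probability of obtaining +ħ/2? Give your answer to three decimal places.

0.278

|+y⟩ = (|↑⟩ + i|↓⟩)/√2, so ⟨+y|ψ⟩ = (1 - 2i) / (√2·3).
P = |1 - 2i|² / 18 = 5/18.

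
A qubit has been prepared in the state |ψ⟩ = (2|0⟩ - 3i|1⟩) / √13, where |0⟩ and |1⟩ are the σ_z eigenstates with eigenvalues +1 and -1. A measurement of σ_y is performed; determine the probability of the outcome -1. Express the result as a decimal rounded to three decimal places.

0.962

|-y⟩ = (|0⟩ - i|1⟩)/√2, so ⟨-y|ψ⟩ = (5) / (√2·√13).
P = |5|² / 26 = 25/26.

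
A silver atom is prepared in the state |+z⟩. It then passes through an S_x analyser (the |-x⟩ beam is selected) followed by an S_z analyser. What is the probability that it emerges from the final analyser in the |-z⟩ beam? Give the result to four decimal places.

0.2500

First analyser (S_x): from |+z⟩, P(|-x⟩) = 1/2.
After stage 1 the state is |-x⟩; P(|-z⟩) = |⟨-z|-x⟩|² = 1/2.
Joint probability = 1/2 × 1/2 = 0.2500.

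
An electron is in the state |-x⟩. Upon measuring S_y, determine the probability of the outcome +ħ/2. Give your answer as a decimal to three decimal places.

0.500

In the S_z basis, |-x⟩ = (|↑⟩ - |↓⟩)/√2 and |+y⟩ = (|↑⟩ + i|↓⟩)/√2.
|⟨+y|-x⟩|² = 1/2.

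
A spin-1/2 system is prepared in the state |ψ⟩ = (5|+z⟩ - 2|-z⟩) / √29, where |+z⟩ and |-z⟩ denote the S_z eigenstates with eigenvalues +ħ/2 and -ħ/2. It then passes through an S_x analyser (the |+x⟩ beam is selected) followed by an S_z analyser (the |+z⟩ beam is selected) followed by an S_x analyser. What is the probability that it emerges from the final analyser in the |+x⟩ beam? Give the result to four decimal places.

First analyser (S_x): P(|+x⟩) = |⟨+x|ψ⟩|² = 9/58.
After stage 1 the state is |+x⟩; P(|+z⟩) = |⟨+z|+x⟩|² = 1/2.
After stage 2 the state is |+z⟩; P(|+x⟩) = |⟨+x|+z⟩|² = 1/2.
Joint probability = 9/58 × 1/2 × 1/2 = 0.0388.

0.0388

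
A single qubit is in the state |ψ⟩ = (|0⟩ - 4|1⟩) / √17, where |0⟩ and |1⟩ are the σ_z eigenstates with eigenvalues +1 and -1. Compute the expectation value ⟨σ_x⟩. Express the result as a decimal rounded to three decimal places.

-0.471

⟨σ_x⟩ = 2 Re(a* b)/(|a|²+|b|²) with a = 1, b = -4.
a* b = -4, so ⟨σ_x⟩ = -8/17.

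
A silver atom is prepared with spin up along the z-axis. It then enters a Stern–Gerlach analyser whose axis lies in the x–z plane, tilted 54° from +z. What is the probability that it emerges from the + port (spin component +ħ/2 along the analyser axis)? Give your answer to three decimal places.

For spin-½, the probability of finding spin-up along an axis at angle θ to the initial spin direction is cos²(θ/2); spin-down is sin²(θ/2).
θ = 54°, so P = cos²(27°) ≈ 0.794.

0.794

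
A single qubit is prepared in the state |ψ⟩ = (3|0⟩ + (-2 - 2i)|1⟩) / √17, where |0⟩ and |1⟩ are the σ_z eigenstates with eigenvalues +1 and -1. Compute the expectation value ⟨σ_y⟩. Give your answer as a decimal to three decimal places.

-0.706

⟨σ_y⟩ = 2 Im(a* b)/(|a|²+|b|²) with a = 3, b = (-2 - 2i).
a* b = (-6 - 6i), so ⟨σ_y⟩ = -12/17.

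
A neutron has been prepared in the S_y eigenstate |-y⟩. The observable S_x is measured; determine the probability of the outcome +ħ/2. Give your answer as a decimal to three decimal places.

In the S_z basis, |-y⟩ = (|+z⟩ - i|-z⟩)/√2 and |+x⟩ = (|+z⟩ + |-z⟩)/√2.
|⟨+x|-y⟩|² = 1/2.

0.500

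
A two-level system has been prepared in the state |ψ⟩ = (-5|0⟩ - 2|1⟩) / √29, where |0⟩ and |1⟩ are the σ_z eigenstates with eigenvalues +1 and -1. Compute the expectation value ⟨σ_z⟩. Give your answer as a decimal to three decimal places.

⟨σ_z⟩ = |a|² - |b|² divided by |a|²+|b|², with a, b the |0⟩, |1⟩ amplitudes.
= (25 - 4)/29 = 21/29.

0.724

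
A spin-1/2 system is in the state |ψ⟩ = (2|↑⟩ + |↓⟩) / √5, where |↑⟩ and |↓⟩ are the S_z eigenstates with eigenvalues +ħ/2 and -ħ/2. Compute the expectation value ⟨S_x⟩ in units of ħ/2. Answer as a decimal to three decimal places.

0.800

⟨σ_x⟩ = 2 Re(a* b)/(|a|²+|b|²) with a = 2, b = 1.
a* b = 2, so ⟨σ_x⟩ = 4/5.
⟨S_x⟩ = (ħ/2)·⟨σ_x⟩.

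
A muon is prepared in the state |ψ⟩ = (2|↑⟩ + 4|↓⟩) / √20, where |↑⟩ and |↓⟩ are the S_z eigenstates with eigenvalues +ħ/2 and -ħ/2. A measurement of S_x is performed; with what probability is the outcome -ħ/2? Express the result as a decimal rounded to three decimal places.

|-x⟩ = (|↑⟩ - |↓⟩)/√2, so ⟨-x|ψ⟩ = (-2) / (√2·√20).
P = |-2|² / 40 = 4/40.

0.100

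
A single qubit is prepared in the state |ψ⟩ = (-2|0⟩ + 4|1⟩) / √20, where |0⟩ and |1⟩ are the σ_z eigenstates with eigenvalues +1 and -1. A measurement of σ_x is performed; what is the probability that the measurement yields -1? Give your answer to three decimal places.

0.900

|-x⟩ = (|0⟩ - |1⟩)/√2, so ⟨-x|ψ⟩ = (-6) / (√2·√20).
P = |-6|² / 40 = 36/40.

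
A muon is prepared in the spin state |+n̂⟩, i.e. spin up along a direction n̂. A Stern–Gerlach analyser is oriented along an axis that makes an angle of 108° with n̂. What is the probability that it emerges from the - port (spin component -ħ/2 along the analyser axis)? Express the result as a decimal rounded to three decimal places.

For spin-½, the probability of finding spin-up along an axis at angle θ to the initial spin direction is cos²(θ/2); spin-down is sin²(θ/2).
θ = 108°, so P = sin²(54°) ≈ 0.655.

0.655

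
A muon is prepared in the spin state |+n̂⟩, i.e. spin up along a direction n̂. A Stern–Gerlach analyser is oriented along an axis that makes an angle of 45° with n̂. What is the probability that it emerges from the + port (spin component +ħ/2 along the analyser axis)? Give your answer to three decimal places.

For spin-½, the probability of finding spin-up along an axis at angle θ to the initial spin direction is cos²(θ/2); spin-down is sin²(θ/2).
θ = 45°, so P = cos²(22.5°) ≈ 0.854.

0.854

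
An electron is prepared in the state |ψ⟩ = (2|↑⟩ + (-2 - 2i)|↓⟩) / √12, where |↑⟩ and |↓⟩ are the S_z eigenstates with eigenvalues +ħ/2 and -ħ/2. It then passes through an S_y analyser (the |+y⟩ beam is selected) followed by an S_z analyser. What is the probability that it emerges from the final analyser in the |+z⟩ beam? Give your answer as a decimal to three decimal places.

First analyser (S_y): P(|+y⟩) = |⟨+y|ψ⟩|² = 4/24.
After stage 1 the state is |+y⟩; P(|+z⟩) = |⟨+z|+y⟩|² = 1/2.
Joint probability = 4/24 × 1/2 = 0.083.

0.083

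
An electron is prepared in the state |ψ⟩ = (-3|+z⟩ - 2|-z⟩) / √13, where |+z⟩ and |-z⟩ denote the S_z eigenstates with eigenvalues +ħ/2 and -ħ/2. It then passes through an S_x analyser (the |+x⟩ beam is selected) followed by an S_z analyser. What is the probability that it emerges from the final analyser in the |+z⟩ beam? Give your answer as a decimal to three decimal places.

0.481

First analyser (S_x): P(|+x⟩) = |⟨+x|ψ⟩|² = 25/26.
After stage 1 the state is |+x⟩; P(|+z⟩) = |⟨+z|+x⟩|² = 1/2.
Joint probability = 25/26 × 1/2 = 0.481.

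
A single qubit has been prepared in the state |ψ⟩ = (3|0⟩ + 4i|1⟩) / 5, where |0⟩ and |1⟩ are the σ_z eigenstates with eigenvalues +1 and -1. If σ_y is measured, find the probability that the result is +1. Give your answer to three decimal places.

0.980

|+y⟩ = (|0⟩ + i|1⟩)/√2, so ⟨+y|ψ⟩ = (7) / (√2·5).
P = |7|² / 50 = 49/50.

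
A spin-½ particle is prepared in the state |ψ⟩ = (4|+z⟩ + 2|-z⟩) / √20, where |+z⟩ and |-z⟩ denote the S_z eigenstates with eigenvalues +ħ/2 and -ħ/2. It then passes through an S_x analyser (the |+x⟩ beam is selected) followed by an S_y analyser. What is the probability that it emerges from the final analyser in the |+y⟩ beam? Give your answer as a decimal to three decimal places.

First analyser (S_x): P(|+x⟩) = |⟨+x|ψ⟩|² = 36/40.
After stage 1 the state is |+x⟩; P(|+y⟩) = |⟨+y|+x⟩|² = 1/2.
Joint probability = 36/40 × 1/2 = 0.450.

0.450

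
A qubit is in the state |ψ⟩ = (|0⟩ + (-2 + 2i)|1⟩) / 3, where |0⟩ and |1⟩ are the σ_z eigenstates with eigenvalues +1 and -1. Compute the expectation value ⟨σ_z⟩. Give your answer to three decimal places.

-0.778

⟨σ_z⟩ = |a|² - |b|² divided by |a|²+|b|², with a, b the |0⟩, |1⟩ amplitudes.
= (1 - 8)/9 = -7/9.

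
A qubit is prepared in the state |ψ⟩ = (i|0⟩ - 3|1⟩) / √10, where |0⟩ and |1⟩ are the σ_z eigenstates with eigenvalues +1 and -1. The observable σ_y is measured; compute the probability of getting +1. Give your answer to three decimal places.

0.800

|+y⟩ = (|0⟩ + i|1⟩)/√2, so ⟨+y|ψ⟩ = (4i) / (√2·√10).
P = |4i|² / 20 = 16/20.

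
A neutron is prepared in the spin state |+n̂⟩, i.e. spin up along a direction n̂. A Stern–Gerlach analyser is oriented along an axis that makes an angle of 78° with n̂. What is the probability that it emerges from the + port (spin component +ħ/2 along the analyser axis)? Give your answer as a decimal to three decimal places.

For spin-½, the probability of finding spin-up along an axis at angle θ to the initial spin direction is cos²(θ/2); spin-down is sin²(θ/2).
θ = 78°, so P = cos²(39°) ≈ 0.604.

0.604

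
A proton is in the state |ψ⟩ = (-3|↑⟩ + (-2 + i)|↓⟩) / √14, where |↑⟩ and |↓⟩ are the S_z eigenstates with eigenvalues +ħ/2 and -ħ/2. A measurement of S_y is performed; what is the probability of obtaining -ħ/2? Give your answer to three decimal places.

0.714

|-y⟩ = (|↑⟩ - i|↓⟩)/√2, so ⟨-y|ψ⟩ = (-4 - 2i) / (√2·√14).
P = |-4 - 2i|² / 28 = 20/28.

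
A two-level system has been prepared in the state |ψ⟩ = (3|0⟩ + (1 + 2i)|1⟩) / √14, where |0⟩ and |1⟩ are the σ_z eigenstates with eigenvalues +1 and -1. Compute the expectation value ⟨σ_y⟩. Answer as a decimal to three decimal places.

⟨σ_y⟩ = 2 Im(a* b)/(|a|²+|b|²) with a = 3, b = (1 + 2i).
a* b = (3 + 6i), so ⟨σ_y⟩ = 12/14.

0.857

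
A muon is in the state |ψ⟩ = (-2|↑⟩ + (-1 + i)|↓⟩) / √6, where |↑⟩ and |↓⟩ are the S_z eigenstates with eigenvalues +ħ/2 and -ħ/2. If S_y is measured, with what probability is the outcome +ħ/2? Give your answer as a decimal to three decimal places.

|+y⟩ = (|↑⟩ + i|↓⟩)/√2, so ⟨+y|ψ⟩ = (-1 + i) / (√2·√6).
P = |-1 + i|² / 12 = 2/12.

0.167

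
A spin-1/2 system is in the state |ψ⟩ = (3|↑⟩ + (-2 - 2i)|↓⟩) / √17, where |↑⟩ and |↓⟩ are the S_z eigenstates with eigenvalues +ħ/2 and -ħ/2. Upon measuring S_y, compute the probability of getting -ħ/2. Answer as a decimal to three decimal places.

|-y⟩ = (|↑⟩ - i|↓⟩)/√2, so ⟨-y|ψ⟩ = (5 - 2i) / (√2·√17).
P = |5 - 2i|² / 34 = 29/34.

0.853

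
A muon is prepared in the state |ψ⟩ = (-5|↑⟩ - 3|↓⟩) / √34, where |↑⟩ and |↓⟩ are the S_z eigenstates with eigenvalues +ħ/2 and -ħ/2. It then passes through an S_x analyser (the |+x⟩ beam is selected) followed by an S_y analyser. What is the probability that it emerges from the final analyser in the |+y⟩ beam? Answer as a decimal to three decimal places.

First analyser (S_x): P(|+x⟩) = |⟨+x|ψ⟩|² = 64/68.
After stage 1 the state is |+x⟩; P(|+y⟩) = |⟨+y|+x⟩|² = 1/2.
Joint probability = 64/68 × 1/2 = 0.471.

0.471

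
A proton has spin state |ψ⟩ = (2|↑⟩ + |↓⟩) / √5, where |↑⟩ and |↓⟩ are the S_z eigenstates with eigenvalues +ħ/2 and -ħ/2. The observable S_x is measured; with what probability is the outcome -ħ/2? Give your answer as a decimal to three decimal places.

|-x⟩ = (|↑⟩ - |↓⟩)/√2, so ⟨-x|ψ⟩ = (1) / (√2·√5).
P = |1|² / 10 = 1/10.

0.100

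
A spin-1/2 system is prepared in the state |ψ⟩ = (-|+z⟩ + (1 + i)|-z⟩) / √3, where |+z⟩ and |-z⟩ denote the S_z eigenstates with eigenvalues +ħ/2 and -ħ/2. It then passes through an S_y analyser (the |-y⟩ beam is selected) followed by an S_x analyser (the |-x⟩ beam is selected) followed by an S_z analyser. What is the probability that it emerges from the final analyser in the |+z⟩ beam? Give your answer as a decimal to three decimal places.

0.208

First analyser (S_y): P(|-y⟩) = |⟨-y|ψ⟩|² = 5/6.
After stage 1 the state is |-y⟩; P(|-x⟩) = |⟨-x|-y⟩|² = 1/2.
After stage 2 the state is |-x⟩; P(|+z⟩) = |⟨+z|-x⟩|² = 1/2.
Joint probability = 5/6 × 1/2 × 1/2 = 0.208.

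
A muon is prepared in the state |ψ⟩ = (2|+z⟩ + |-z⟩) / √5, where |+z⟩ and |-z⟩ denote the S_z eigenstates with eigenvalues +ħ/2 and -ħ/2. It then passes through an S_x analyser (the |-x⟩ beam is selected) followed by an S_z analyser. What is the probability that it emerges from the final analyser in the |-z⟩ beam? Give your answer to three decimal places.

First analyser (S_x): P(|-x⟩) = |⟨-x|ψ⟩|² = 1/10.
After stage 1 the state is |-x⟩; P(|-z⟩) = |⟨-z|-x⟩|² = 1/2.
Joint probability = 1/10 × 1/2 = 0.050.

0.050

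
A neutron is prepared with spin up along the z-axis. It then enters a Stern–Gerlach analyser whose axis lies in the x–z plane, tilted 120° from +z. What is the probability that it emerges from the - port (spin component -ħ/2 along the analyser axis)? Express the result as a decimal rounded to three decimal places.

For spin-½, the probability of finding spin-up along an axis at angle θ to the initial spin direction is cos²(θ/2); spin-down is sin²(θ/2).
θ = 120°, so P = sin²(60°) ≈ 0.750.

0.750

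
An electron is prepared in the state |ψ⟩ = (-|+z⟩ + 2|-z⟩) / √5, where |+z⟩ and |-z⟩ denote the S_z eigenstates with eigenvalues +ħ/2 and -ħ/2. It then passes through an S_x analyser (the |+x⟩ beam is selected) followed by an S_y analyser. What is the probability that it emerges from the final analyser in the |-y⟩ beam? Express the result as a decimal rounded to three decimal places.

First analyser (S_x): P(|+x⟩) = |⟨+x|ψ⟩|² = 1/10.
After stage 1 the state is |+x⟩; P(|-y⟩) = |⟨-y|+x⟩|² = 1/2.
Joint probability = 1/10 × 1/2 = 0.050.

0.050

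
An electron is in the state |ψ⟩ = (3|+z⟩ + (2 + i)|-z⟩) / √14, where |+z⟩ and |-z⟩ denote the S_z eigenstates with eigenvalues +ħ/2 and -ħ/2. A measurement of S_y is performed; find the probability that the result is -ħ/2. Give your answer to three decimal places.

0.286

|-y⟩ = (|+z⟩ - i|-z⟩)/√2, so ⟨-y|ψ⟩ = (2 + 2i) / (√2·√14).
P = |2 + 2i|² / 28 = 8/28.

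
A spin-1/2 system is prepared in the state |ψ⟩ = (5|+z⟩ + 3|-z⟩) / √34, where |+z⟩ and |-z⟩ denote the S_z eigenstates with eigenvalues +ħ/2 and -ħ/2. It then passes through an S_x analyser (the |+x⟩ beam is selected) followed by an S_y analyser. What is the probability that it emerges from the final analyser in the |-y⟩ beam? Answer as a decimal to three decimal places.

0.471

First analyser (S_x): P(|+x⟩) = |⟨+x|ψ⟩|² = 64/68.
After stage 1 the state is |+x⟩; P(|-y⟩) = |⟨-y|+x⟩|² = 1/2.
Joint probability = 64/68 × 1/2 = 0.471.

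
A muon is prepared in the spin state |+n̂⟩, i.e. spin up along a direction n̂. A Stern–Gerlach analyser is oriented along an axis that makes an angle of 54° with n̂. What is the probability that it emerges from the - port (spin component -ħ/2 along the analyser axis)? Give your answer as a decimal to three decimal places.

For spin-½, the probability of finding spin-up along an axis at angle θ to the initial spin direction is cos²(θ/2); spin-down is sin²(θ/2).
θ = 54°, so P = sin²(27°) ≈ 0.206.

0.206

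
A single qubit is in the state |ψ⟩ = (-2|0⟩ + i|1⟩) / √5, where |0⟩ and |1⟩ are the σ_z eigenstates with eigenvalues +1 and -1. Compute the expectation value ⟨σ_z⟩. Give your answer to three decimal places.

⟨σ_z⟩ = |a|² - |b|² divided by |a|²+|b|², with a, b the |0⟩, |1⟩ amplitudes.
= (4 - 1)/5 = 3/5.

0.600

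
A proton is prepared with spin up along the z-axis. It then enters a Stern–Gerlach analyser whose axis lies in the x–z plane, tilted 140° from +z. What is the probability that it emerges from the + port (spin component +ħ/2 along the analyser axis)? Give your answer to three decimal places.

0.117

For spin-½, the probability of finding spin-up along an axis at angle θ to the initial spin direction is cos²(θ/2); spin-down is sin²(θ/2).
θ = 140°, so P = cos²(70°) ≈ 0.117.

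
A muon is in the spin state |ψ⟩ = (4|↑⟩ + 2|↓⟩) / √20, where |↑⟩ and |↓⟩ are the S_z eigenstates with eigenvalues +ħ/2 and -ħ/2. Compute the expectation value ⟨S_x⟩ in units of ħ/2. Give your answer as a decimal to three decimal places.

⟨σ_x⟩ = 2 Re(a* b)/(|a|²+|b|²) with a = 4, b = 2.
a* b = 8, so ⟨σ_x⟩ = 16/20.
⟨S_x⟩ = (ħ/2)·⟨σ_x⟩.

0.800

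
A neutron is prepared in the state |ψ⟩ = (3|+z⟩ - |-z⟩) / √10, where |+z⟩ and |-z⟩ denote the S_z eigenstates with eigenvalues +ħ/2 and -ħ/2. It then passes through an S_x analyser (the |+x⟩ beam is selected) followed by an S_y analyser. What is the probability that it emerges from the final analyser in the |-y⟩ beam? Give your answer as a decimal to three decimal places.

0.100

First analyser (S_x): P(|+x⟩) = |⟨+x|ψ⟩|² = 4/20.
After stage 1 the state is |+x⟩; P(|-y⟩) = |⟨-y|+x⟩|² = 1/2.
Joint probability = 4/20 × 1/2 = 0.100.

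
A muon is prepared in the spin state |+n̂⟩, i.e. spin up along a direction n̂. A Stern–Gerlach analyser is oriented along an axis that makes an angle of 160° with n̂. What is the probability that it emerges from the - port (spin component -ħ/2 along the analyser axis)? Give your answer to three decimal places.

0.970

For spin-½, the probability of finding spin-up along an axis at angle θ to the initial spin direction is cos²(θ/2); spin-down is sin²(θ/2).
θ = 160°, so P = sin²(80°) ≈ 0.970.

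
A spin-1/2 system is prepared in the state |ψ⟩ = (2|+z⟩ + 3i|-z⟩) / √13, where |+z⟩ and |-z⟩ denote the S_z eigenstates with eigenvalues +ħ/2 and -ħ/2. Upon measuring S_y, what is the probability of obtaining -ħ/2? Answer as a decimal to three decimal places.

|-y⟩ = (|+z⟩ - i|-z⟩)/√2, so ⟨-y|ψ⟩ = (-1) / (√2·√13).
P = |-1|² / 26 = 1/26.

0.038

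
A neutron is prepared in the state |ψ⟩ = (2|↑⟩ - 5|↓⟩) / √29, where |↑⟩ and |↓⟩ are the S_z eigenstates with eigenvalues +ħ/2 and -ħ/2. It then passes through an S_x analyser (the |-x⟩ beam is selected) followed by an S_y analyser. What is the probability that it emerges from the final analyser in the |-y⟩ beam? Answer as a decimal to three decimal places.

First analyser (S_x): P(|-x⟩) = |⟨-x|ψ⟩|² = 49/58.
After stage 1 the state is |-x⟩; P(|-y⟩) = |⟨-y|-x⟩|² = 1/2.
Joint probability = 49/58 × 1/2 = 0.422.

0.422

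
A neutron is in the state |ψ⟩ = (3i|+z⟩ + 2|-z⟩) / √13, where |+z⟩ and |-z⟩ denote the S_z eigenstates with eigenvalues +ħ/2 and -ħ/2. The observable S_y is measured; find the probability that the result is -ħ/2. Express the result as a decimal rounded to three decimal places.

|-y⟩ = (|+z⟩ - i|-z⟩)/√2, so ⟨-y|ψ⟩ = (5i) / (√2·√13).
P = |5i|² / 26 = 25/26.

0.962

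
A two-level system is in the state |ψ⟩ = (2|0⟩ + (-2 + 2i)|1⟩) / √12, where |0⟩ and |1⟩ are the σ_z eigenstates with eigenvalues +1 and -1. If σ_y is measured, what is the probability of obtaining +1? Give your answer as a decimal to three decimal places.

0.833

|+y⟩ = (|0⟩ + i|1⟩)/√2, so ⟨+y|ψ⟩ = (4 + 2i) / (√2·√12).
P = |4 + 2i|² / 24 = 20/24.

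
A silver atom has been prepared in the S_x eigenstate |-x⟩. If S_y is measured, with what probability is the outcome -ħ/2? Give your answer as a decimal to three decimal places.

In the S_z basis, |-x⟩ = (|↑⟩ - |↓⟩)/√2 and |-y⟩ = (|↑⟩ - i|↓⟩)/√2.
|⟨-y|-x⟩|² = 1/2.

0.500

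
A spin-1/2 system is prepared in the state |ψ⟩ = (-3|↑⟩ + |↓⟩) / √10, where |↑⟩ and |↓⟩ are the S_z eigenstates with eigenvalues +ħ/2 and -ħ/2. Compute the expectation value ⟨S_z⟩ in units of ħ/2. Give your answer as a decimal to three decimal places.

⟨σ_z⟩ = |a|² - |b|² divided by |a|²+|b|², with a, b the |↑⟩, |↓⟩ amplitudes.
= (9 - 1)/10 = 8/10.
⟨S_z⟩ = (ħ/2)·⟨σ_z⟩.

0.800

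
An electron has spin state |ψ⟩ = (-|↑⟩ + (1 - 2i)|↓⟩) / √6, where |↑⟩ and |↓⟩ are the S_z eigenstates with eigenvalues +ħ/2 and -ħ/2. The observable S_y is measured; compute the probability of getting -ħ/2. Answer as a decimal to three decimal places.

0.167

|-y⟩ = (|↑⟩ - i|↓⟩)/√2, so ⟨-y|ψ⟩ = (1 + i) / (√2·√6).
P = |1 + i|² / 12 = 2/12.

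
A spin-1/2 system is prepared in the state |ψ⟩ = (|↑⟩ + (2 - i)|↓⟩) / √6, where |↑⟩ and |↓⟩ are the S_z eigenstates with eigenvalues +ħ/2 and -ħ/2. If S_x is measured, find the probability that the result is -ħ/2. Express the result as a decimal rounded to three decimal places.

0.167

|-x⟩ = (|↑⟩ - |↓⟩)/√2, so ⟨-x|ψ⟩ = (-1 + i) / (√2·√6).
P = |-1 + i|² / 12 = 2/12.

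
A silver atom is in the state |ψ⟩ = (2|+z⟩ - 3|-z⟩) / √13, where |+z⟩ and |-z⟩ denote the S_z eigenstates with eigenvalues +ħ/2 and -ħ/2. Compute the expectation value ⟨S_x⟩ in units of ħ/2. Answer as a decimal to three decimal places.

-0.923

⟨σ_x⟩ = 2 Re(a* b)/(|a|²+|b|²) with a = 2, b = -3.
a* b = -6, so ⟨σ_x⟩ = -12/13.
⟨S_x⟩ = (ħ/2)·⟨σ_x⟩.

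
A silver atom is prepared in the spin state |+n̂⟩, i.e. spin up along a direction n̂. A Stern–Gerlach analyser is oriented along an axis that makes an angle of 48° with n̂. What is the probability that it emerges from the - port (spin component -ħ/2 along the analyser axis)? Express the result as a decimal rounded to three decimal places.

0.165

For spin-½, the probability of finding spin-up along an axis at angle θ to the initial spin direction is cos²(θ/2); spin-down is sin²(θ/2).
θ = 48°, so P = sin²(24°) ≈ 0.165.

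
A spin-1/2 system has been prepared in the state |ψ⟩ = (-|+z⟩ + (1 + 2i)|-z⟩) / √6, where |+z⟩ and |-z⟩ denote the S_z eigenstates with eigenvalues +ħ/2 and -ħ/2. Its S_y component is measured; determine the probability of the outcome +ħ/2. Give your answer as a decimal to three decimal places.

0.167

|+y⟩ = (|+z⟩ + i|-z⟩)/√2, so ⟨+y|ψ⟩ = (1 - i) / (√2·√6).
P = |1 - i|² / 12 = 2/12.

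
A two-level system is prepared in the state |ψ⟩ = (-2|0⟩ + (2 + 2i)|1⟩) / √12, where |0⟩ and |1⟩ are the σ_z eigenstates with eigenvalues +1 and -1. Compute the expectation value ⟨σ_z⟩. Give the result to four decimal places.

-0.3333

⟨σ_z⟩ = |a|² - |b|² divided by |a|²+|b|², with a, b the |0⟩, |1⟩ amplitudes.
= (4 - 8)/12 = -4/12.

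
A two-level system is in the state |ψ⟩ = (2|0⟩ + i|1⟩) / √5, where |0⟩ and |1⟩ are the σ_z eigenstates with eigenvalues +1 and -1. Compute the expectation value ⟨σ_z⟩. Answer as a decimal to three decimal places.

0.600

⟨σ_z⟩ = |a|² - |b|² divided by |a|²+|b|², with a, b the |0⟩, |1⟩ amplitudes.
= (4 - 1)/5 = 3/5.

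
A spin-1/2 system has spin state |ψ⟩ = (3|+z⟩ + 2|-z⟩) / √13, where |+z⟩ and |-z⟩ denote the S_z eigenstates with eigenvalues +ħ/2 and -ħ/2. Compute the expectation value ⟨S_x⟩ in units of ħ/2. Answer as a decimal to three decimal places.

0.923

⟨σ_x⟩ = 2 Re(a* b)/(|a|²+|b|²) with a = 3, b = 2.
a* b = 6, so ⟨σ_x⟩ = 12/13.
⟨S_x⟩ = (ħ/2)·⟨σ_x⟩.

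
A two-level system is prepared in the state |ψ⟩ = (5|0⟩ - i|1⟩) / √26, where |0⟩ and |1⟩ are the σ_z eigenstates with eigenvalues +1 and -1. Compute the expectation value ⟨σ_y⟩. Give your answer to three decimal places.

-0.385

⟨σ_y⟩ = 2 Im(a* b)/(|a|²+|b|²) with a = 5, b = -i.
a* b = -5i, so ⟨σ_y⟩ = -10/26.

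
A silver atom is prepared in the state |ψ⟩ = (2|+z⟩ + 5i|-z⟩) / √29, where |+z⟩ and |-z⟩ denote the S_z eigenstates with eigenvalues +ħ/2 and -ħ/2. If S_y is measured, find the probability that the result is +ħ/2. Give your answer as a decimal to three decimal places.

0.845

|+y⟩ = (|+z⟩ + i|-z⟩)/√2, so ⟨+y|ψ⟩ = (7) / (√2·√29).
P = |7|² / 58 = 49/58.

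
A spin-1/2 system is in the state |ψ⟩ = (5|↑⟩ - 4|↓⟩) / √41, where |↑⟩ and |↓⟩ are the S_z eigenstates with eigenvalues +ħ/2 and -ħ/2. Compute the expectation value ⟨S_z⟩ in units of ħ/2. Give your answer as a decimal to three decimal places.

0.220

⟨σ_z⟩ = |a|² - |b|² divided by |a|²+|b|², with a, b the |↑⟩, |↓⟩ amplitudes.
= (25 - 16)/41 = 9/41.
⟨S_z⟩ = (ħ/2)·⟨σ_z⟩.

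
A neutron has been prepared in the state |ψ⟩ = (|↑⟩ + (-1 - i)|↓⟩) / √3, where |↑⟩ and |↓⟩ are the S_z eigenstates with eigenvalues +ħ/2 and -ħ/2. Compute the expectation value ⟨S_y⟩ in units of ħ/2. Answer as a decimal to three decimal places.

⟨σ_y⟩ = 2 Im(a* b)/(|a|²+|b|²) with a = 1, b = (-1 - i).
a* b = (-1 - i), so ⟨σ_y⟩ = -2/3.
⟨S_y⟩ = (ħ/2)·⟨σ_y⟩.

-0.667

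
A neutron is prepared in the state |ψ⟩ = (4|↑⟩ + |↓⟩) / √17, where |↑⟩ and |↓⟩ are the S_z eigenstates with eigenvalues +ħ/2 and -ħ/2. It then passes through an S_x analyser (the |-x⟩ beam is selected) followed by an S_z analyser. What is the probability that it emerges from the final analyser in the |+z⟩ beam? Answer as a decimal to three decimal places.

0.132

First analyser (S_x): P(|-x⟩) = |⟨-x|ψ⟩|² = 9/34.
After stage 1 the state is |-x⟩; P(|+z⟩) = |⟨+z|-x⟩|² = 1/2.
Joint probability = 9/34 × 1/2 = 0.132.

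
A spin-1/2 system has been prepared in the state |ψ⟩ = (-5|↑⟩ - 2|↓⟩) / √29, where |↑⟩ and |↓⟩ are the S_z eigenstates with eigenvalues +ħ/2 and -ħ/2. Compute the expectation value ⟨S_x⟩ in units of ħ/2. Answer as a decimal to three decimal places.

0.690

⟨σ_x⟩ = 2 Re(a* b)/(|a|²+|b|²) with a = -5, b = -2.
a* b = 10, so ⟨σ_x⟩ = 20/29.
⟨S_x⟩ = (ħ/2)·⟨σ_x⟩.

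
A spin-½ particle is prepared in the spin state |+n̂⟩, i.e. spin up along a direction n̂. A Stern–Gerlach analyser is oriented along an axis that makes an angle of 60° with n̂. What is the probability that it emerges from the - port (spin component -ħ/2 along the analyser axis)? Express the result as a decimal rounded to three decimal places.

For spin-½, the probability of finding spin-up along an axis at angle θ to the initial spin direction is cos²(θ/2); spin-down is sin²(θ/2).
θ = 60°, so P = sin²(30°) ≈ 0.250.

0.250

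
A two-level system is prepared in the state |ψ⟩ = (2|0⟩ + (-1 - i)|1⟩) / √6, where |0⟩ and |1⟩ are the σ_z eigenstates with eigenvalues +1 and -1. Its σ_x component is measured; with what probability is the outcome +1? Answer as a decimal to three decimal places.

|+x⟩ = (|0⟩ + |1⟩)/√2, so ⟨+x|ψ⟩ = (1 - i) / (√2·√6).
P = |1 - i|² / 12 = 2/12.

0.167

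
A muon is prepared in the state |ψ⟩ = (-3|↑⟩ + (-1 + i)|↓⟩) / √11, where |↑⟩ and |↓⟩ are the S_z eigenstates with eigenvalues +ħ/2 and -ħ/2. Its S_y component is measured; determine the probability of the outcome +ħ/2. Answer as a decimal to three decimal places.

0.227

|+y⟩ = (|↑⟩ + i|↓⟩)/√2, so ⟨+y|ψ⟩ = (-2 + i) / (√2·√11).
P = |-2 + i|² / 22 = 5/22.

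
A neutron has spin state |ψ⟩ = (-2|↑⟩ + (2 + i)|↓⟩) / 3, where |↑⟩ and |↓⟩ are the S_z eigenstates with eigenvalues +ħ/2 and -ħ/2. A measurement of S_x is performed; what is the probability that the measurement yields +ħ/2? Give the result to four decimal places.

0.0556

|+x⟩ = (|↑⟩ + |↓⟩)/√2, so ⟨+x|ψ⟩ = (i) / (√2·3).
P = |i|² / 18 = 1/18.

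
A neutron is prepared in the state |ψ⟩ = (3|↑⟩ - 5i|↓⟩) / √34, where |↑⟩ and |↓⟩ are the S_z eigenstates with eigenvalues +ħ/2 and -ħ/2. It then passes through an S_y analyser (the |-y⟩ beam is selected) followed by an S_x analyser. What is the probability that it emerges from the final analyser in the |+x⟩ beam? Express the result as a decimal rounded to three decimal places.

0.471

First analyser (S_y): P(|-y⟩) = |⟨-y|ψ⟩|² = 64/68.
After stage 1 the state is |-y⟩; P(|+x⟩) = |⟨+x|-y⟩|² = 1/2.
Joint probability = 64/68 × 1/2 = 0.471.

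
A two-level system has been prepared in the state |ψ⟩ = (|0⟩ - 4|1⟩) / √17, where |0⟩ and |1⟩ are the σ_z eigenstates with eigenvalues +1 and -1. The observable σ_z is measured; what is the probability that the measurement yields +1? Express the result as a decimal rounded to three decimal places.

The +1 outcome corresponds to |0⟩. Its amplitude in |ψ⟩ is 1/√17.
P = |1|² / 17 = 1/17.

0.059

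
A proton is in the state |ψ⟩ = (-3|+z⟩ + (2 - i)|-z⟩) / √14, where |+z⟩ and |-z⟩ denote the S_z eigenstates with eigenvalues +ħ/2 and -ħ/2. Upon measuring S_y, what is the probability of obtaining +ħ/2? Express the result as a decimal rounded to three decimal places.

|+y⟩ = (|+z⟩ + i|-z⟩)/√2, so ⟨+y|ψ⟩ = (-4 - 2i) / (√2·√14).
P = |-4 - 2i|² / 28 = 20/28.

0.714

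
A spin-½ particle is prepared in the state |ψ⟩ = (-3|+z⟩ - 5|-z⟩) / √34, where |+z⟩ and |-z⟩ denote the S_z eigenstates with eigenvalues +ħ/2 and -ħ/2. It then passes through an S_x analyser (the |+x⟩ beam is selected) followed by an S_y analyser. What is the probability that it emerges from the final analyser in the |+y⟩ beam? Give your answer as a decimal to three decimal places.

0.471

First analyser (S_x): P(|+x⟩) = |⟨+x|ψ⟩|² = 64/68.
After stage 1 the state is |+x⟩; P(|+y⟩) = |⟨+y|+x⟩|² = 1/2.
Joint probability = 64/68 × 1/2 = 0.471.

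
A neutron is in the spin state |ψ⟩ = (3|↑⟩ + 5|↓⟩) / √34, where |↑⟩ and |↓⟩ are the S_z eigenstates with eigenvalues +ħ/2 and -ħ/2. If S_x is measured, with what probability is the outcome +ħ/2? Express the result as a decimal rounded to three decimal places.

0.941

|+x⟩ = (|↑⟩ + |↓⟩)/√2, so ⟨+x|ψ⟩ = (8) / (√2·√34).
P = |8|² / 68 = 64/68.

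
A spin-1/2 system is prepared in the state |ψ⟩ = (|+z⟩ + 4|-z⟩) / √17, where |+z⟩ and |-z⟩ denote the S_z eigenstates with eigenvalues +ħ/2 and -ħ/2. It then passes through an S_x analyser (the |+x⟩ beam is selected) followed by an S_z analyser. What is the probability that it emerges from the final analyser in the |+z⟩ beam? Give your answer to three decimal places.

First analyser (S_x): P(|+x⟩) = |⟨+x|ψ⟩|² = 25/34.
After stage 1 the state is |+x⟩; P(|+z⟩) = |⟨+z|+x⟩|² = 1/2.
Joint probability = 25/34 × 1/2 = 0.368.

0.368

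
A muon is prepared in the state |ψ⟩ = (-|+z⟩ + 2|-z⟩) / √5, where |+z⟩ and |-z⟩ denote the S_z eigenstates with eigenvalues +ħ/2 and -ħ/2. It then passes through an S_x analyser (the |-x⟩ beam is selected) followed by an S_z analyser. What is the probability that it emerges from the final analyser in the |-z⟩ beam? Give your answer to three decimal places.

0.450

First analyser (S_x): P(|-x⟩) = |⟨-x|ψ⟩|² = 9/10.
After stage 1 the state is |-x⟩; P(|-z⟩) = |⟨-z|-x⟩|² = 1/2.
Joint probability = 9/10 × 1/2 = 0.450.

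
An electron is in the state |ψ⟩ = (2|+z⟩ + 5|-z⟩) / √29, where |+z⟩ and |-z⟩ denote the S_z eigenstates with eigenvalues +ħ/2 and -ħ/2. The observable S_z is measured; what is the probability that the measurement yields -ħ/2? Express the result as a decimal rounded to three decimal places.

The -ħ/2 outcome corresponds to |-z⟩. Its amplitude in |ψ⟩ is 5/√29.
P = |5|² / 29 = 25/29.

0.862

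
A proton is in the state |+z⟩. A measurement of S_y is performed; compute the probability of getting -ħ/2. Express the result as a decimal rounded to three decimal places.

0.500

In the S_z basis, |+z⟩ = |↑⟩ and |-y⟩ = (|↑⟩ - i|↓⟩)/√2.
|⟨-y|+z⟩|² = 1/2.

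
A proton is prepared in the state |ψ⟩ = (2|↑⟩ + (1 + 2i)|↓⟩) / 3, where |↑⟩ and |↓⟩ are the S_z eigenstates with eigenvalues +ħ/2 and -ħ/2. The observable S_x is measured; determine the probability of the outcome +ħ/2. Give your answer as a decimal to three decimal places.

0.722

|+x⟩ = (|↑⟩ + |↓⟩)/√2, so ⟨+x|ψ⟩ = (3 + 2i) / (√2·3).
P = |3 + 2i|² / 18 = 13/18.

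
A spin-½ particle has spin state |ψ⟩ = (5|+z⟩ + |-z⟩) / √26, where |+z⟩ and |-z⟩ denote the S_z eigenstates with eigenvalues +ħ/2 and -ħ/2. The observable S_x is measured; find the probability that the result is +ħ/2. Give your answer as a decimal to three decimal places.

0.692

|+x⟩ = (|+z⟩ + |-z⟩)/√2, so ⟨+x|ψ⟩ = (6) / (√2·√26).
P = |6|² / 52 = 36/52.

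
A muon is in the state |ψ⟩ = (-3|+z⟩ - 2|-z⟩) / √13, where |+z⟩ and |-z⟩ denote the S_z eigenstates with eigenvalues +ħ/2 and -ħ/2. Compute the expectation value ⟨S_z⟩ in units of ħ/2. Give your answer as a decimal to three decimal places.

0.385

⟨σ_z⟩ = |a|² - |b|² divided by |a|²+|b|², with a, b the |+z⟩, |-z⟩ amplitudes.
= (9 - 4)/13 = 5/13.
⟨S_z⟩ = (ħ/2)·⟨σ_z⟩.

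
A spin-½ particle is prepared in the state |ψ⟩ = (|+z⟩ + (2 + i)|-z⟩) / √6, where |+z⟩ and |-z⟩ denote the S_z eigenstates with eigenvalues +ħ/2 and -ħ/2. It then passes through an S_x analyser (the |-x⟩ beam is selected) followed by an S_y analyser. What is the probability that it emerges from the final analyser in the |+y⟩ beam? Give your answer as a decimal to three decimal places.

0.083

First analyser (S_x): P(|-x⟩) = |⟨-x|ψ⟩|² = 2/12.
After stage 1 the state is |-x⟩; P(|+y⟩) = |⟨+y|-x⟩|² = 1/2.
Joint probability = 2/12 × 1/2 = 0.083.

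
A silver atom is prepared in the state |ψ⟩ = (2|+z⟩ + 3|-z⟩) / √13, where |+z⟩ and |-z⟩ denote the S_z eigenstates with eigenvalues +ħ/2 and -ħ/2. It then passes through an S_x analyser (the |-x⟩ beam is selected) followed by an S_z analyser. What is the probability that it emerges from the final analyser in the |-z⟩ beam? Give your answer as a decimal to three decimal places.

0.019

First analyser (S_x): P(|-x⟩) = |⟨-x|ψ⟩|² = 1/26.
After stage 1 the state is |-x⟩; P(|-z⟩) = |⟨-z|-x⟩|² = 1/2.
Joint probability = 1/26 × 1/2 = 0.019.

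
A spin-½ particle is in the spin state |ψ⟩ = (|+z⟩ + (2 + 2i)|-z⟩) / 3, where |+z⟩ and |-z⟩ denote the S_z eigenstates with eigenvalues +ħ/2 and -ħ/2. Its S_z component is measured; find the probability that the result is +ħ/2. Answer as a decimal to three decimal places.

0.111

The +ħ/2 outcome corresponds to |+z⟩. Its amplitude in |ψ⟩ is 1/3.
P = |1|² / 9 = 1/9.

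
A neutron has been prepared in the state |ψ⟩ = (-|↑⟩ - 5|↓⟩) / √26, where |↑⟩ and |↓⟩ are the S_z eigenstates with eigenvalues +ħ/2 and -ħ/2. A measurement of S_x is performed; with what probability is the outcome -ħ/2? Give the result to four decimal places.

0.3077

|-x⟩ = (|↑⟩ - |↓⟩)/√2, so ⟨-x|ψ⟩ = (4) / (√2·√26).
P = |4|² / 52 = 16/52.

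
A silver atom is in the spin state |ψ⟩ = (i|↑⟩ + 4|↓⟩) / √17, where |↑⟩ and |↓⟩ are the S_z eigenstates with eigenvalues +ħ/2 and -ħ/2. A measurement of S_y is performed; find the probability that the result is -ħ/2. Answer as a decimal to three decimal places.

|-y⟩ = (|↑⟩ - i|↓⟩)/√2, so ⟨-y|ψ⟩ = (5i) / (√2·√17).
P = |5i|² / 34 = 25/34.

0.735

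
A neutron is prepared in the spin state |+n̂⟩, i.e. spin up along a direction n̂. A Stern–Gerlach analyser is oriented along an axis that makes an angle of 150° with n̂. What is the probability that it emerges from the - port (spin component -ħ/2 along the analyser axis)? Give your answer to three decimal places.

For spin-½, the probability of finding spin-up along an axis at angle θ to the initial spin direction is cos²(θ/2); spin-down is sin²(θ/2).
θ = 150°, so P = sin²(75°) ≈ 0.933.

0.933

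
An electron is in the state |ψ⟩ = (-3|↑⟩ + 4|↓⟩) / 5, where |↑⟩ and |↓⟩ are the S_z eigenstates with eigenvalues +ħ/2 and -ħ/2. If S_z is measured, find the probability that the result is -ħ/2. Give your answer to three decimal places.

The -ħ/2 outcome corresponds to |↓⟩. Its amplitude in |ψ⟩ is 4/5.
P = |4|² / 25 = 16/25.

0.640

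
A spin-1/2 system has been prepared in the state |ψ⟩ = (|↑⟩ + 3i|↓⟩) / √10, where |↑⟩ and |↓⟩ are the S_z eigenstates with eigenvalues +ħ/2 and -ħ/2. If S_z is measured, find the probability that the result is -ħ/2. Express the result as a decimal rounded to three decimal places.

The -ħ/2 outcome corresponds to |↓⟩. Its amplitude in |ψ⟩ is 3i/√10.
P = |3i|² / 10 = 9/10.

0.900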